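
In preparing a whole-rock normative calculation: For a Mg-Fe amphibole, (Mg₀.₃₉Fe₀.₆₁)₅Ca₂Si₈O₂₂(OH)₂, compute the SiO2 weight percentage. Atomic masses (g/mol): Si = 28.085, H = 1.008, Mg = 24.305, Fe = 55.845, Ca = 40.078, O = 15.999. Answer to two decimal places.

Formula mass = 908.550 g/mol.
8 Si → 8.0000 mol SiO2 per formula unit; M(SiO2) = 60.083, so SiO2 mass = 480.664 g.
480.664/908.550 × 100 = 52.90 wt%.

52.90 wt%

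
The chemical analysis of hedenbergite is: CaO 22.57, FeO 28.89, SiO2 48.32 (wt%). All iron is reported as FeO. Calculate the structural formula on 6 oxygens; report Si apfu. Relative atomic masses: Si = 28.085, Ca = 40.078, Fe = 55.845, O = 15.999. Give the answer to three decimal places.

22.57 wt% CaO ÷ 56.077 g/mol = 0.40248 mol, giving 0.40248 Ca and 0.40248 O.
28.89 wt% FeO ÷ 71.844 g/mol = 0.40212 mol, giving 0.40212 Fe and 0.40212 O.
48.32 wt% SiO2 ÷ 60.083 g/mol = 0.80422 mol, giving 0.80422 Si and 1.60844 O.
Oxygen sums to 2.41304; scaling by 6/2.41304 = 2.48649 puts the formula on 6 O.
Si: 0.80422 × 2.48649 = 2.000 atoms per formula unit.

2.000 Si apfu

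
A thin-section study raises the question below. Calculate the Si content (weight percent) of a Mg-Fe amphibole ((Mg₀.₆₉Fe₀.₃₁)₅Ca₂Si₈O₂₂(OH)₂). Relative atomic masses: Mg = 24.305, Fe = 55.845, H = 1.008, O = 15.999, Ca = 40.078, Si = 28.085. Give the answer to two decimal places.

26.09 weight percent

Formula mass = 3.45×24.305 + 1.55×55.845 + 2×40.078 + 8×28.085 + 24×15.999 + 2×1.008 = 861.240 g/mol, of which 224.680 g is Si.
So Si makes up 224.680/861.240 = 0.2609 of the mass, i.e. 26.09%.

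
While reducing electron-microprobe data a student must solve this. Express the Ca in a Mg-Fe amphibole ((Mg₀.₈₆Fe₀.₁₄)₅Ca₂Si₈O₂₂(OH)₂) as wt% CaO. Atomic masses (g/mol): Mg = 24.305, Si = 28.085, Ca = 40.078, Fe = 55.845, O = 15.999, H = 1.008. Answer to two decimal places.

M((Mg₀.₈₆Fe₀.₁₄)₅Ca₂Si₈O₂₂(OH)₂) = 834.431 g/mol; M(CaO) = 56.077 g/mol.
Moles CaO per formula unit = 2 Ca ÷ 1 = 2.0000.
CaO fraction = (2.0000 × 56.077) / 834.431 = 112.154/834.431 = 0.1344.

13.44 wt%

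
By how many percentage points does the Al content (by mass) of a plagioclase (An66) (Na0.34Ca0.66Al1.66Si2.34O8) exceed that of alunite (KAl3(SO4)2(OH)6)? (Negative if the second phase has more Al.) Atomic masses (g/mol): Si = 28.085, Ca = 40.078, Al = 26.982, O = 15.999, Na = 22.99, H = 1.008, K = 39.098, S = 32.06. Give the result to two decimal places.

-3.12 percentage points

M(Na0.34Ca0.66Al1.66Si2.34O8) = 272.769 g/mol, so wt% Al = 44.790/272.769 × 100 = 16.42%.
M(KAl3(SO4)2(OH)6) = 414.198 g/mol, so wt% Al = 80.946/414.198 × 100 = 19.54%.
16.42 − 19.54 = -3.12 pp.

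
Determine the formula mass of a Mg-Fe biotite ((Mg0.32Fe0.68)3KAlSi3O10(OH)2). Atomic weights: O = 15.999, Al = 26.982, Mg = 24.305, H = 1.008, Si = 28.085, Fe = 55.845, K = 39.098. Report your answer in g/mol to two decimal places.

The formula mass is the sum 0.96·24.305 + 2.04·55.845 + 1·39.098 + 1·26.982 + 3·28.085 + 12·15.999 + 2·1.008.

481.60 g/mol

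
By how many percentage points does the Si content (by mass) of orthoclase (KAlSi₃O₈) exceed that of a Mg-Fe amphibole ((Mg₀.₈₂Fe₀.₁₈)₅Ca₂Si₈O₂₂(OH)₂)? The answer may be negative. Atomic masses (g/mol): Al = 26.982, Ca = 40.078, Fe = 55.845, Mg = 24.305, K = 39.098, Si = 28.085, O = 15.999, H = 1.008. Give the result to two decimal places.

3.55 percentage points

M(KAlSi₃O₈) = 278.327 g/mol, so wt% Si = 84.255/278.327 × 100 = 30.27%.
M((Mg₀.₈₂Fe₀.₁₈)₅Ca₂Si₈O₂₂(OH)₂) = 840.739 g/mol, so wt% Si = 224.680/840.739 × 100 = 26.72%.
30.27 − 26.72 = 3.55 pp.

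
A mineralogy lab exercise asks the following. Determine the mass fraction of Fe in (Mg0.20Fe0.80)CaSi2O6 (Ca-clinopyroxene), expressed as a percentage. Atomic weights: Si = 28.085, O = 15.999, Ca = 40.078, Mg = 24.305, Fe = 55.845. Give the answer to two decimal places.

Formula mass = 0.20·24.305 + 0.80·55.845 + 1·40.078 + 2·28.085 + 6·15.999 = 241.779 g/mol, of which 44.676 g is Fe.
So Fe makes up 44.676/241.779 = 0.1848 of the mass, i.e. 18.48%.

18.48 wt%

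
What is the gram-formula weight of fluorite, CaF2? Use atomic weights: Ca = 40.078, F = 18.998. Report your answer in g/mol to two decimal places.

The formula mass is the sum 1(40.078) + 2(18.998).

78.07 g/mol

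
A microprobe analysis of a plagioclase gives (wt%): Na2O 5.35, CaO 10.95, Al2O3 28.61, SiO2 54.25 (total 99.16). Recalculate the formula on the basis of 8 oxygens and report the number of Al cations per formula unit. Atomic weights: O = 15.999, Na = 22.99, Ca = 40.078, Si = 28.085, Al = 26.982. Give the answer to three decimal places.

1.533 Al apfu

5.35 wt% Na2O ÷ 61.979 g/mol = 0.08632 mol, giving 0.17264 Na and 0.08632 O.
10.95 wt% CaO ÷ 56.077 g/mol = 0.19527 mol, giving 0.19527 Ca and 0.19527 O.
28.61 wt% Al2O3 ÷ 101.961 g/mol = 0.28060 mol, giving 0.56120 Al and 0.84180 O.
54.25 wt% SiO2 ÷ 60.083 g/mol = 0.90292 mol, giving 0.90292 Si and 1.80584 O.
Oxygen sums to 2.92923; scaling by 8/2.92923 = 2.73109 puts the formula on 8 O.
Al: 0.56120 × 2.73109 = 1.533 atoms per formula unit.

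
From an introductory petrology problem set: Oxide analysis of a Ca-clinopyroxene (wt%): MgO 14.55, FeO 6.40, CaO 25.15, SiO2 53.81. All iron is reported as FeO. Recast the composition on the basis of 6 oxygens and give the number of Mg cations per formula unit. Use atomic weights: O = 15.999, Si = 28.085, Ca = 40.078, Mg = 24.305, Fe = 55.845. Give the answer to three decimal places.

0.805 Mg apfu

14.55 wt% MgO ÷ 40.304 g/mol = 0.36101 mol, giving 0.36101 Mg and 0.36101 O.
6.40 wt% FeO ÷ 71.844 g/mol = 0.08908 mol, giving 0.08908 Fe and 0.08908 O.
25.15 wt% CaO ÷ 56.077 g/mol = 0.44849 mol, giving 0.44849 Ca and 0.44849 O.
53.81 wt% SiO2 ÷ 60.083 g/mol = 0.89559 mol, giving 0.89559 Si and 1.79118 O.
Oxygen sums to 2.68976; scaling by 6/2.68976 = 2.23068 puts the formula on 6 O.
Mg: 0.36101 × 2.23068 = 0.805 atoms per formula unit.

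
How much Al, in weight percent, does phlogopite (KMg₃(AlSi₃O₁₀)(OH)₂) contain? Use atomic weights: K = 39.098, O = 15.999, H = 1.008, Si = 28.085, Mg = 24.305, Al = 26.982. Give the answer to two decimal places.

6.47 weight percent

Formula mass = 1·39.098 + 3·24.305 + 1·26.982 + 3·28.085 + 12·15.999 + 2·1.008 = 417.254 g/mol, of which 26.982 g is Al.
So Al makes up 26.982/417.254 = 0.0647 of the mass, i.e. 6.47%.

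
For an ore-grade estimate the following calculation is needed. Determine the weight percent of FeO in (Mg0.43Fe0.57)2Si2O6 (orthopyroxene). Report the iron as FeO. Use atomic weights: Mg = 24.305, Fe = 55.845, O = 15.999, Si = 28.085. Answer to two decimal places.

M((Mg0.43Fe0.57)2Si2O6) = 236.730 g/mol; M(FeO) = 71.844 g/mol.
Moles FeO per formula unit = 1.14 Fe ÷ 1 = 1.1400.
FeO fraction = (1.1400 × 71.844) / 236.730 = 81.902/236.730 = 0.3460.

34.60 wt%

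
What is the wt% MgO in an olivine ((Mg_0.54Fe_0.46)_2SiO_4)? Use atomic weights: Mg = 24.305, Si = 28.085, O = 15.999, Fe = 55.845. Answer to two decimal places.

M((Mg_0.54Fe_0.46)_2SiO_4) = 169.708 g/mol; M(MgO) = 40.304 g/mol.
Moles MgO per formula unit = 1.08 Mg ÷ 1 = 1.0800.
MgO fraction = (1.0800 × 40.304) / 169.708 = 43.528/169.708 = 0.2565.

25.65 wt%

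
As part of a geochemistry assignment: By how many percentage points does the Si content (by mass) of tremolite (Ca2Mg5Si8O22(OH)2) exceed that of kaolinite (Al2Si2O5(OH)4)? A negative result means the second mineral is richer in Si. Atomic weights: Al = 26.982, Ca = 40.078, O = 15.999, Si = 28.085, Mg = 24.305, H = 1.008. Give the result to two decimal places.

First mineral: 224.680 g Si in 812.353 g formula = 27.66 wt% Si.
Second mineral: 56.170 g Si in 258.157 g formula = 21.76 wt% Si.
27.66% − 21.76% gives a difference of 5.90 percentage points.

5.90 percentage points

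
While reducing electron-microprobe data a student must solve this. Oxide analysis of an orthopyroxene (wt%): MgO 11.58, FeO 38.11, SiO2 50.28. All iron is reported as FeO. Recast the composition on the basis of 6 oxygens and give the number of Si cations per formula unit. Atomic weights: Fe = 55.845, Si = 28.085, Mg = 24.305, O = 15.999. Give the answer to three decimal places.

2.015 Si apfu

MgO (M=40.304): mol = 0.28732; Mg = 0.28732, O = 0.28732.
FeO (M=71.844): mol = 0.53045; Fe = 0.53045, O = 0.53045.
SiO2 (M=60.083): mol = 0.83684; Si = 0.83684, O = 1.67368.
ΣO = 2.49145; factor = 6/ΣO = 2.40824.
Si apfu = 0.83684 × 2.40824 = 2.015.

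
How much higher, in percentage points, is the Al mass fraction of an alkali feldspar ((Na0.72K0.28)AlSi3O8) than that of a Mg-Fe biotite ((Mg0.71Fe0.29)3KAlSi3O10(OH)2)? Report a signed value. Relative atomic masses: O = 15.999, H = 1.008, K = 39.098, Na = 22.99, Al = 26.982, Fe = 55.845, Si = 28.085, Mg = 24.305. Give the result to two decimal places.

M((Na0.72K0.28)AlSi3O8) = 266.729 g/mol, so wt% Al = 26.982/266.729 × 100 = 10.12%.
M((Mg0.71Fe0.29)3KAlSi3O10(OH)2) = 444.694 g/mol, so wt% Al = 26.982/444.694 × 100 = 6.07%.
10.12 − 6.07 = 4.05 pp.

4.05 percentage points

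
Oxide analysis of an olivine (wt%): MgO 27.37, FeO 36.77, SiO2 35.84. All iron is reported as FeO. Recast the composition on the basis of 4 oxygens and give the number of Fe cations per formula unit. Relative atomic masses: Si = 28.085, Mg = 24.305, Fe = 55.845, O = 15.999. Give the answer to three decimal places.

0.859 Fe apfu

MgO (M=40.304): mol = 0.67909; Mg = 0.67909, O = 0.67909.
FeO (M=71.844): mol = 0.51180; Fe = 0.51180, O = 0.51180.
SiO2 (M=60.083): mol = 0.59651; Si = 0.59651, O = 1.19302.
ΣO = 2.38391; factor = 4/ΣO = 1.67792.
Fe apfu = 0.51180 × 1.67792 = 0.859.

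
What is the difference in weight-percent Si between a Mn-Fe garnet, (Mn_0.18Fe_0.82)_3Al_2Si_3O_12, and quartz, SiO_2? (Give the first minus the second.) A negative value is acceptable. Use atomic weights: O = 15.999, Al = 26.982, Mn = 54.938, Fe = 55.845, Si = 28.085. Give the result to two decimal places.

M((Mn_0.18Fe_0.82)_3Al_2Si_3O_12) = 497.252 g/mol, so wt% Si = 84.255/497.252 × 100 = 16.94%.
M(SiO_2) = 60.083 g/mol, so wt% Si = 28.085/60.083 × 100 = 46.74%.
16.94 − 46.74 = -29.80 pp.

-29.80 percentage points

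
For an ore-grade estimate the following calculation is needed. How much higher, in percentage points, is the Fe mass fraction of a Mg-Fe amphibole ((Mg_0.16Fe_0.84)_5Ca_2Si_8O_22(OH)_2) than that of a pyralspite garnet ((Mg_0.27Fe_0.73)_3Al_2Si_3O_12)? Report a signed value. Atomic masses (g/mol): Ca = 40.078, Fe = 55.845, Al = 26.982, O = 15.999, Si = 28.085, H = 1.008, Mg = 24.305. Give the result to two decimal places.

-1.08 percentage points

Fe in (Mg_0.16Fe_0.84)_5Ca_2Si_8O_22(OH)_2: molar mass 944.821 g/mol; 4.20×55.845 = 234.549 g → 24.82 wt%.
Fe in (Mg_0.27Fe_0.73)_3Al_2Si_3O_12: molar mass 472.195 g/mol; 2.19×55.845 = 122.301 g → 25.90 wt%.
Difference = 24.82 − 25.90 = -1.08 percentage points.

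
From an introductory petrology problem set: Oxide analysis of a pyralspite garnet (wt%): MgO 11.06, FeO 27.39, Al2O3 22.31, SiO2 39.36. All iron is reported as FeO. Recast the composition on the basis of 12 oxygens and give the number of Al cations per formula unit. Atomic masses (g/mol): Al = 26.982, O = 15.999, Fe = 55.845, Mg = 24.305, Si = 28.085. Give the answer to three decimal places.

2.003 Al apfu

MgO (M=40.304): mol = 0.27441; Mg = 0.27441, O = 0.27441.
FeO (M=71.844): mol = 0.38124; Fe = 0.38124, O = 0.38124.
Al2O3 (M=101.961): mol = 0.21881; Al = 0.43762, O = 0.65643.
SiO2 (M=60.083): mol = 0.65509; Si = 0.65509, O = 1.31018.
ΣO = 2.62226; factor = 12/ΣO = 4.57621.
Al apfu = 0.43762 × 4.57621 = 2.003.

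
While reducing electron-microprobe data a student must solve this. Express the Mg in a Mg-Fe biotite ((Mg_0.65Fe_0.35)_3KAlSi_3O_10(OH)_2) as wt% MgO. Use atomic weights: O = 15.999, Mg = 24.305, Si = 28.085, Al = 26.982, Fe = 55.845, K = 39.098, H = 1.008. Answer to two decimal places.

17.45 wt%

M((Mg_0.65Fe_0.35)_3KAlSi_3O_10(OH)_2) = 450.371 g/mol; M(MgO) = 40.304 g/mol.
Moles MgO per formula unit = 1.95 Mg ÷ 1 = 1.9500.
MgO fraction = (1.9500 × 40.304) / 450.371 = 78.593/450.371 = 0.1745.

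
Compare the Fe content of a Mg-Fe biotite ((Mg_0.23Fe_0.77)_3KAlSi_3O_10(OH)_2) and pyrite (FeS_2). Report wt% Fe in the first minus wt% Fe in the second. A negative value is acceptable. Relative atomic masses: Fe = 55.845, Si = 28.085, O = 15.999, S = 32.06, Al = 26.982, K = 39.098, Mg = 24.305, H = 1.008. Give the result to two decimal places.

First mineral: 129.002 g Fe in 490.111 g formula = 26.32 wt% Fe.
Second mineral: 55.845 g Fe in 119.965 g formula = 46.55 wt% Fe.
26.32% − 46.55% gives a difference of -20.23 percentage points.

-20.23 percentage points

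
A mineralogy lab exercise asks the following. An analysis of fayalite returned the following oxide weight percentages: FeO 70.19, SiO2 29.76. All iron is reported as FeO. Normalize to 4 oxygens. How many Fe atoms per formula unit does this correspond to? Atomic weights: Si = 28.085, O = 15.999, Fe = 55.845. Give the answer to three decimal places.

1.986 Fe apfu

FeO (M=71.844): mol = 0.97698; Fe = 0.97698, O = 0.97698.
SiO2 (M=60.083): mol = 0.49531; Si = 0.49531, O = 0.99062.
ΣO = 1.96760; factor = 4/ΣO = 2.03293.
Fe apfu = 0.97698 × 2.03293 = 1.986.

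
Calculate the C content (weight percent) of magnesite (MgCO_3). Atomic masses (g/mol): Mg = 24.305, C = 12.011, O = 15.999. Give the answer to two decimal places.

14.25 weight percent

Molar mass of MgCO_3: 1·24.305 + 1·12.011 + 3·15.999 = 84.313 g/mol.
Mass of C per formula unit: 1 × 12.011 = 12.011 g.
Weight fraction C = 12.011 / 84.313 = 0.1425.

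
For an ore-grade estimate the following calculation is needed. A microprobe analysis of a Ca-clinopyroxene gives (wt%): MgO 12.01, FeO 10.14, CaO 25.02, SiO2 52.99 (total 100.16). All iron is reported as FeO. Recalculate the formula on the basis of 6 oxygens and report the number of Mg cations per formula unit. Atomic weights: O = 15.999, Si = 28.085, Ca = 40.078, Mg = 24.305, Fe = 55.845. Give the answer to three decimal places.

MgO: 12.01/40.304 = 0.29799 mol → 0.29799 mol Mg, 0.29799 mol O.
FeO: 10.14/71.844 = 0.14114 mol → 0.14114 mol Fe, 0.14114 mol O.
CaO: 25.02/56.077 = 0.44617 mol → 0.44617 mol Ca, 0.44617 mol O.
SiO2: 52.99/60.083 = 0.88195 mol → 0.88195 mol Si, 1.76390 mol O.
Total oxygen = 2.64920 mol. Normalization factor = 6/2.64920 = 2.26483.
Mg per 6 O = 0.29799 × 2.26483 = 0.675.

0.675 Mg apfu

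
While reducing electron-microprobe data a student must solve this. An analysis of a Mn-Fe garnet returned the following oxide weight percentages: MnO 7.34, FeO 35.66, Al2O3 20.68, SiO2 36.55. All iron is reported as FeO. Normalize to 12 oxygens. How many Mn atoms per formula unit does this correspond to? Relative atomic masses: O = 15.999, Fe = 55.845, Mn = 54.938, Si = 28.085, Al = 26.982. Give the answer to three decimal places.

0.512 Mn apfu

MnO (M=70.937): mol = 0.10347; Mn = 0.10347, O = 0.10347.
FeO (M=71.844): mol = 0.49635; Fe = 0.49635, O = 0.49635.
Al2O3 (M=101.961): mol = 0.20282; Al = 0.40564, O = 0.60846.
SiO2 (M=60.083): mol = 0.60833; Si = 0.60833, O = 1.21666.
ΣO = 2.42494; factor = 12/ΣO = 4.94858.
Mn apfu = 0.10347 × 4.94858 = 0.512.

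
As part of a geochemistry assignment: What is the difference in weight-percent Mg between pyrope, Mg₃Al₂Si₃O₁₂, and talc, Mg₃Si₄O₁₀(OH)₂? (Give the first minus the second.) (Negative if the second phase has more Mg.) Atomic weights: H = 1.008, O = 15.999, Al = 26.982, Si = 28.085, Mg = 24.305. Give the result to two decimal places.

-1.14 percentage points

Mg in Mg₃Al₂Si₃O₁₂: molar mass 403.122 g/mol; 3×24.305 = 72.915 g → 18.09 wt%.
Mg in Mg₃Si₄O₁₀(OH)₂: molar mass 379.259 g/mol; 3×24.305 = 72.915 g → 19.23 wt%.
Difference = 18.09 − 19.23 = -1.14 percentage points.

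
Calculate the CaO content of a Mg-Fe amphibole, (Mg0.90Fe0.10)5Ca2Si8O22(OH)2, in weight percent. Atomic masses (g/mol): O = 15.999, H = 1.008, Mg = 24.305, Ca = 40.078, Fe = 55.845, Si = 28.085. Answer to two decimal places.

Molar mass of (Mg0.90Fe0.10)5Ca2Si8O22(OH)2 = 4.50×24.305 + 0.50×55.845 + 2×40.078 + 8×28.085 + 24×15.999 + 2×1.008 = 828.123 g/mol.
Each formula unit contains 2 Ca, equivalent to 2/1 = 2.0000 mol CaO.
M(CaO) = 1×40.078 + 1×15.999 = 56.077 g/mol.
Mass of CaO per formula unit = 2.0000 × 56.077 = 112.154 g.
CaO wt% = 112.154 / 828.123 × 100 = 13.54%.

13.54 wt%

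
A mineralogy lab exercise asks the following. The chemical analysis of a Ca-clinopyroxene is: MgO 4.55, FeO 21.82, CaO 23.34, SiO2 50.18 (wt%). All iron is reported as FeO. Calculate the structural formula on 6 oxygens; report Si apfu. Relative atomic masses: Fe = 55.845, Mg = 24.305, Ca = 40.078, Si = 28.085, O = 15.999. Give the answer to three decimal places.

4.55 wt% MgO ÷ 40.304 g/mol = 0.11289 mol, giving 0.11289 Mg and 0.11289 O.
21.82 wt% FeO ÷ 71.844 g/mol = 0.30371 mol, giving 0.30371 Fe and 0.30371 O.
23.34 wt% CaO ÷ 56.077 g/mol = 0.41621 mol, giving 0.41621 Ca and 0.41621 O.
50.18 wt% SiO2 ÷ 60.083 g/mol = 0.83518 mol, giving 0.83518 Si and 1.67036 O.
Oxygen sums to 2.50317; scaling by 6/2.50317 = 2.39696 puts the formula on 6 O.
Si: 0.83518 × 2.39696 = 2.002 atoms per formula unit.

2.002 Si apfu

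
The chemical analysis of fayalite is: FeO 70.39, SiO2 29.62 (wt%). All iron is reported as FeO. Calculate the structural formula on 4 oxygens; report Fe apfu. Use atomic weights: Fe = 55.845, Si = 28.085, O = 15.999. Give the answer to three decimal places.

70.39 wt% FeO ÷ 71.844 g/mol = 0.97976 mol, giving 0.97976 Fe and 0.97976 O.
29.62 wt% SiO2 ÷ 60.083 g/mol = 0.49298 mol, giving 0.49298 Si and 0.98596 O.
Oxygen sums to 1.96572; scaling by 4/1.96572 = 2.03488 puts the formula on 4 O.
Fe: 0.97976 × 2.03488 = 1.994 atoms per formula unit.

1.994 Fe apfu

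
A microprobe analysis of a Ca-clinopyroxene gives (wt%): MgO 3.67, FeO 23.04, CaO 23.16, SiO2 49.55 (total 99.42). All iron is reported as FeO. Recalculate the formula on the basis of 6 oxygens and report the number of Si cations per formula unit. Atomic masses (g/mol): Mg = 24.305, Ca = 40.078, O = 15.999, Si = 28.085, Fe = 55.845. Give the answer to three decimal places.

2.000 Si apfu

3.67 wt% MgO ÷ 40.304 g/mol = 0.09106 mol, giving 0.09106 Mg and 0.09106 O.
23.04 wt% FeO ÷ 71.844 g/mol = 0.32069 mol, giving 0.32069 Fe and 0.32069 O.
23.16 wt% CaO ÷ 56.077 g/mol = 0.41300 mol, giving 0.41300 Ca and 0.41300 O.
49.55 wt% SiO2 ÷ 60.083 g/mol = 0.82469 mol, giving 0.82469 Si and 1.64938 O.
Oxygen sums to 2.47413; scaling by 6/2.47413 = 2.42509 puts the formula on 6 O.
Si: 0.82469 × 2.42509 = 2.000 atoms per formula unit.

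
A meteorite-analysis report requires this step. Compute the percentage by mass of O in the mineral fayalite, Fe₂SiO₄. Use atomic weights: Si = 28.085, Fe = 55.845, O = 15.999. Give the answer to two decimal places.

Formula mass = 2·55.845 + 1·28.085 + 4·15.999 = 203.771 g/mol, of which 63.996 g is O.
So O makes up 63.996/203.771 = 0.3141 of the mass, i.e. 31.41%.

31.41 wt%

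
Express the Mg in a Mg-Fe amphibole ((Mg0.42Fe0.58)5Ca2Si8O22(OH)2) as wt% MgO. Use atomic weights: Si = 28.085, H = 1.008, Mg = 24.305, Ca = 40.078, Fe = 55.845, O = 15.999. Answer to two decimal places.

M((Mg0.42Fe0.58)5Ca2Si8O22(OH)2) = 903.819 g/mol; M(MgO) = 40.304 g/mol.
Moles MgO per formula unit = 2.10 Mg ÷ 1 = 2.1000.
MgO fraction = (2.1000 × 40.304) / 903.819 = 84.638/903.819 = 0.0936.

9.36 wt%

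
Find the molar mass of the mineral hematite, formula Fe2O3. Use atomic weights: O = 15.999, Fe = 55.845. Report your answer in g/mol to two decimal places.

The formula mass is the sum 2(55.845) + 3(15.999).

159.69 g/mol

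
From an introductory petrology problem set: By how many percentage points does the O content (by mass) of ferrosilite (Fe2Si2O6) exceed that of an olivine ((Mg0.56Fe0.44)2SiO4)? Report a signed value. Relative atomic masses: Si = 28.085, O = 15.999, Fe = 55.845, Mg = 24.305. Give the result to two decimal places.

-1.61 percentage points

O in Fe2Si2O6: molar mass 263.854 g/mol; 6×15.999 = 95.994 g → 36.38 wt%.
O in (Mg0.56Fe0.44)2SiO4: molar mass 168.446 g/mol; 4×15.999 = 63.996 g → 37.99 wt%.
Difference = 36.38 − 37.99 = -1.61 percentage points.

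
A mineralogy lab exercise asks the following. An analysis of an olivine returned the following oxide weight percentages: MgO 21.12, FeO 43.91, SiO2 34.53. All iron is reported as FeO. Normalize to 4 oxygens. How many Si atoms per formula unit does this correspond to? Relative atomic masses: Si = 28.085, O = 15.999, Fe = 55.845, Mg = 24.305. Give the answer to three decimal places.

21.12 wt% MgO ÷ 40.304 g/mol = 0.52402 mol, giving 0.52402 Mg and 0.52402 O.
43.91 wt% FeO ÷ 71.844 g/mol = 0.61119 mol, giving 0.61119 Fe and 0.61119 O.
34.53 wt% SiO2 ÷ 60.083 g/mol = 0.57470 mol, giving 0.57470 Si and 1.14940 O.
Oxygen sums to 2.28461; scaling by 4/2.28461 = 1.75085 puts the formula on 4 O.
Si: 0.57470 × 1.75085 = 1.006 atoms per formula unit.

1.006 Si apfu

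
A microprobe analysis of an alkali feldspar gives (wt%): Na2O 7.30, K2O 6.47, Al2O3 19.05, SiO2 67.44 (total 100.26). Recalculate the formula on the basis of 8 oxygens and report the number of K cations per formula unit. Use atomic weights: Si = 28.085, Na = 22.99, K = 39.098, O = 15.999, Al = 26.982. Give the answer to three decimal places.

Na2O (M=61.979): mol = 0.11778; Na = 0.23556, O = 0.11778.
K2O (M=94.195): mol = 0.06869; K = 0.13738, O = 0.06869.
Al2O3 (M=101.961): mol = 0.18684; Al = 0.37368, O = 0.56052.
SiO2 (M=60.083): mol = 1.12245; Si = 1.12245, O = 2.24490.
ΣO = 2.99189; factor = 8/ΣO = 2.67390.
K apfu = 0.13738 × 2.67390 = 0.367.

0.367 K apfu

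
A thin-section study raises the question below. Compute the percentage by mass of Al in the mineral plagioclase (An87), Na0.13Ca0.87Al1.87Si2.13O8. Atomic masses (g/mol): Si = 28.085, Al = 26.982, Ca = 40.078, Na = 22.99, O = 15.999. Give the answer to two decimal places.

18.27 wt%

Formula mass = 0.13*22.99 + 0.87*40.078 + 1.87*26.982 + 2.13*28.085 + 8*15.999 = 276.126 g/mol, of which 50.456 g is Al.
So Al makes up 50.456/276.126 = 0.1827 of the mass, i.e. 18.27%.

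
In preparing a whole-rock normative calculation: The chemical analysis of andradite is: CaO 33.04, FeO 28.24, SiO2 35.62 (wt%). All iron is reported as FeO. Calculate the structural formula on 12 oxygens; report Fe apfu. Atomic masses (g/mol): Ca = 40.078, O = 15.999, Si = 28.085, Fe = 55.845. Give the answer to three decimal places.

33.04 wt% CaO ÷ 56.077 g/mol = 0.58919 mol, giving 0.58919 Ca and 0.58919 O.
28.24 wt% FeO ÷ 71.844 g/mol = 0.39307 mol, giving 0.39307 Fe and 0.39307 O.
35.62 wt% SiO2 ÷ 60.083 g/mol = 0.59285 mol, giving 0.59285 Si and 1.18570 O.
Oxygen sums to 2.16796; scaling by 12/2.16796 = 5.53516 puts the formula on 12 O.
Fe: 0.39307 × 5.53516 = 2.176 atoms per formula unit.

2.176 Fe apfu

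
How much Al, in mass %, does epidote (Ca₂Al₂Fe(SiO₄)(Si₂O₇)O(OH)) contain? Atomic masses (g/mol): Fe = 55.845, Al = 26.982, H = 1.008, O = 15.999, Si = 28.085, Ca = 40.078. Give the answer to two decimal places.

M(Ca₂Al₂Fe(SiO₄)(Si₂O₇)O(OH)) = 483.215 g/mol.
Al contributes 2 × 26.982 = 53.964 g per mole.
53.964/483.215 = 0.1117 → 11.17%.

11.17 mass %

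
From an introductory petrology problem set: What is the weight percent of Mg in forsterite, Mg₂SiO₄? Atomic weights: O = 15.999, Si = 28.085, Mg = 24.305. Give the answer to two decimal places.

Molar mass of Mg₂SiO₄: 2·24.305 + 1·28.085 + 4·15.999 = 140.691 g/mol.
Mass of Mg per formula unit: 2 × 24.305 = 48.610 g.
Weight fraction Mg = 48.610 / 140.691 = 0.3455.

34.55 wt%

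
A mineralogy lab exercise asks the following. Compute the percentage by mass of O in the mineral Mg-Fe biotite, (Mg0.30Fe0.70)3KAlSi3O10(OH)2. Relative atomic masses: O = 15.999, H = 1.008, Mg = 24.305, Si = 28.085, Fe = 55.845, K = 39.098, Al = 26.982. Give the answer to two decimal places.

39.71 mass %

M((Mg0.30Fe0.70)3KAlSi3O10(OH)2) = 483.488 g/mol.
O contributes 12 × 15.999 = 191.988 g per mole.
191.988/483.488 = 0.3971 → 39.71%.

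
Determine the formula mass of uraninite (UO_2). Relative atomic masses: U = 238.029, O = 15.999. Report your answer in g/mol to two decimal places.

270.03 g/mol

The formula mass is the sum 1×238.029 + 2×15.999.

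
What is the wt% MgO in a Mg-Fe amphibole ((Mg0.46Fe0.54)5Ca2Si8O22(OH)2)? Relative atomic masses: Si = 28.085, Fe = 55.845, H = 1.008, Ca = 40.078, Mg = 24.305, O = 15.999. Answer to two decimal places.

10.33 wt%

Formula mass = 897.511 g/mol.
2.30 Mg → 2.3000 mol MgO per formula unit; M(MgO) = 40.304, so MgO mass = 92.699 g.
92.699/897.511 × 100 = 10.33 wt%.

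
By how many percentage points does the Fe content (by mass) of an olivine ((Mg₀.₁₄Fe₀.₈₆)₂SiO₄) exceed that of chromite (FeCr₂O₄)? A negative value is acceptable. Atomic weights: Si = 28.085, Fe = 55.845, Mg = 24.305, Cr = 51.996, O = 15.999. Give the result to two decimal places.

Fe in (Mg₀.₁₄Fe₀.₈₆)₂SiO₄: molar mass 194.940 g/mol; 1.72×55.845 = 96.053 g → 49.27 wt%.
Fe in FeCr₂O₄: molar mass 223.833 g/mol; 1×55.845 = 55.845 g → 24.95 wt%.
Difference = 49.27 − 24.95 = 24.32 percentage points.

24.32 percentage points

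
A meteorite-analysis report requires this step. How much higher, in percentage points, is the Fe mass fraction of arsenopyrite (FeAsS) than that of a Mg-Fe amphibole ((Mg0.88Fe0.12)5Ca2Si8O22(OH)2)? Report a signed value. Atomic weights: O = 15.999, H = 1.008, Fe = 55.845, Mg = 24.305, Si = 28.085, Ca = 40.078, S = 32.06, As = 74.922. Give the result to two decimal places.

30.27 percentage points

M(FeAsS) = 162.827 g/mol, so wt% Fe = 55.845/162.827 × 100 = 34.30%.
M((Mg0.88Fe0.12)5Ca2Si8O22(OH)2) = 831.277 g/mol, so wt% Fe = 33.507/831.277 × 100 = 4.03%.
34.30 − 4.03 = 30.27 pp.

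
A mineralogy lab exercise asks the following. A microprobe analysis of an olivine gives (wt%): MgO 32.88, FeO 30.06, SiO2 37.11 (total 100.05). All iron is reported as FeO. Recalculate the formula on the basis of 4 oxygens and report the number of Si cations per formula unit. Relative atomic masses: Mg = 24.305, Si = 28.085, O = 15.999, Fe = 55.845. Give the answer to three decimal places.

MgO (M=40.304): mol = 0.81580; Mg = 0.81580, O = 0.81580.
FeO (M=71.844): mol = 0.41841; Fe = 0.41841, O = 0.41841.
SiO2 (M=60.083): mol = 0.61765; Si = 0.61765, O = 1.23530.
ΣO = 2.46951; factor = 4/ΣO = 1.61975.
Si apfu = 0.61765 × 1.61975 = 1.000.

1.000 Si apfu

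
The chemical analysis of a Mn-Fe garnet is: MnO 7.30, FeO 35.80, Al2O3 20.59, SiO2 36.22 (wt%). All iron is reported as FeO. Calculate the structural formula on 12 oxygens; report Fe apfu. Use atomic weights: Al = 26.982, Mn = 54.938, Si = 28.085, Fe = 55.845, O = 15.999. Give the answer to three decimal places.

7.30 wt% MnO ÷ 70.937 g/mol = 0.10291 mol, giving 0.10291 Mn and 0.10291 O.
35.80 wt% FeO ÷ 71.844 g/mol = 0.49830 mol, giving 0.49830 Fe and 0.49830 O.
20.59 wt% Al2O3 ÷ 101.961 g/mol = 0.20194 mol, giving 0.40388 Al and 0.60582 O.
36.22 wt% SiO2 ÷ 60.083 g/mol = 0.60283 mol, giving 0.60283 Si and 1.20566 O.
Oxygen sums to 2.41269; scaling by 12/2.41269 = 4.97370 puts the formula on 12 O.
Fe: 0.49830 × 4.97370 = 2.478 atoms per formula unit.

2.478 Fe apfu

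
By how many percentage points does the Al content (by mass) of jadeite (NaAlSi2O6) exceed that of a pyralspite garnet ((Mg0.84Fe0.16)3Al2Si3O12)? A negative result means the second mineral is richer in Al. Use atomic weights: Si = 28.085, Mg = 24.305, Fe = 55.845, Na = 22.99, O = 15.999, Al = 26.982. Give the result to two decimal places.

First mineral: 26.982 g Al in 202.136 g formula = 13.35 wt% Al.
Second mineral: 53.964 g Al in 418.261 g formula = 12.90 wt% Al.
13.35% − 12.90% gives a difference of 0.45 percentage points.

0.45 percentage points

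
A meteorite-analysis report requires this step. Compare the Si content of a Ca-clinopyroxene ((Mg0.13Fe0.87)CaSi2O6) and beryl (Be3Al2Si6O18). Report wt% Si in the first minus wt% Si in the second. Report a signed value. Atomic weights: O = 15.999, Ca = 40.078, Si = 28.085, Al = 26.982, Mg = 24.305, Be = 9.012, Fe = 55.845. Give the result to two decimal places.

Si in (Mg0.13Fe0.87)CaSi2O6: molar mass 243.987 g/mol; 2×28.085 = 56.170 g → 23.02 wt%.
Si in Be3Al2Si6O18: molar mass 537.492 g/mol; 6×28.085 = 168.510 g → 31.35 wt%.
Difference = 23.02 − 31.35 = -8.33 percentage points.

-8.33 percentage points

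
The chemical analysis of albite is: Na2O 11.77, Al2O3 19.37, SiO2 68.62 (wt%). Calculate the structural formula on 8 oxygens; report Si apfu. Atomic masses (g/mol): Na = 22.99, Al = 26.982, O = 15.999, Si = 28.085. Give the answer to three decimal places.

Na2O (M=61.979): mol = 0.18990; Na = 0.37980, O = 0.18990.
Al2O3 (M=101.961): mol = 0.18997; Al = 0.37994, O = 0.56991.
SiO2 (M=60.083): mol = 1.14209; Si = 1.14209, O = 2.28418.
ΣO = 3.04399; factor = 8/ΣO = 2.62813.
Si apfu = 1.14209 × 2.62813 = 3.002.

3.002 Si apfu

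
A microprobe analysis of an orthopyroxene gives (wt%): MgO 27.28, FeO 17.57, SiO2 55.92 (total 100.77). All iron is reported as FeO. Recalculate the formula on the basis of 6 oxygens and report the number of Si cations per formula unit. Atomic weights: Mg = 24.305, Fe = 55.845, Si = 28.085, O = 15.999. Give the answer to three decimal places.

2.007 Si apfu

MgO: 27.28/40.304 = 0.67686 mol → 0.67686 mol Mg, 0.67686 mol O.
FeO: 17.57/71.844 = 0.24456 mol → 0.24456 mol Fe, 0.24456 mol O.
SiO2: 55.92/60.083 = 0.93071 mol → 0.93071 mol Si, 1.86142 mol O.
Total oxygen = 2.78284 mol. Normalization factor = 6/2.78284 = 2.15607.
Si per 6 O = 0.93071 × 2.15607 = 2.007.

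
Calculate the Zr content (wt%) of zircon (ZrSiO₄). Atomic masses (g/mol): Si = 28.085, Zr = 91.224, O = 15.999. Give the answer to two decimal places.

49.77 wt%

Molar mass of ZrSiO₄: 1×91.224 + 1×28.085 + 4×15.999 = 183.305 g/mol.
Mass of Zr per formula unit: 1 × 91.224 = 91.224 g.
Weight fraction Zr = 91.224 / 183.305 = 0.4977.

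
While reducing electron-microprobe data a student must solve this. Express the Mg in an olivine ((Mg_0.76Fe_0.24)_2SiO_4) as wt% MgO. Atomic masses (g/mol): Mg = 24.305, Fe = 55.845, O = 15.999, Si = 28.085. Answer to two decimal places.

Formula mass = 155.830 g/mol.
1.52 Mg → 1.5200 mol MgO per formula unit; M(MgO) = 40.304, so MgO mass = 61.262 g.
61.262/155.830 × 100 = 39.31 wt%.

39.31 wt%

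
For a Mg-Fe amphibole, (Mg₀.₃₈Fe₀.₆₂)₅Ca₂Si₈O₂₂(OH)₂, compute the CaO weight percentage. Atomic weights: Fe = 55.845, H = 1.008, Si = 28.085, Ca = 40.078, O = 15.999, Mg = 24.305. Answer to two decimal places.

Formula mass = 910.127 g/mol.
2 Ca → 2.0000 mol CaO per formula unit; M(CaO) = 56.077, so CaO mass = 112.154 g.
112.154/910.127 × 100 = 12.32 wt%.

12.32 wt%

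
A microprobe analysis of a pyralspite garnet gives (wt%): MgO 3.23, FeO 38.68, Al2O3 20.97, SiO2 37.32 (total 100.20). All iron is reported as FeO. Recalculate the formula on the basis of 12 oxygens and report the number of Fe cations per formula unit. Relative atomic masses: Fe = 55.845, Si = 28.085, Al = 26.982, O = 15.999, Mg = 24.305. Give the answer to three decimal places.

2.607 Fe apfu

MgO: 3.23/40.304 = 0.08014 mol → 0.08014 mol Mg, 0.08014 mol O.
FeO: 38.68/71.844 = 0.53839 mol → 0.53839 mol Fe, 0.53839 mol O.
Al2O3: 20.97/101.961 = 0.20567 mol → 0.41134 mol Al, 0.61701 mol O.
SiO2: 37.32/60.083 = 0.62114 mol → 0.62114 mol Si, 1.24228 mol O.
Total oxygen = 2.47782 mol. Normalization factor = 12/2.47782 = 4.84297.
Fe per 12 O = 0.53839 × 4.84297 = 2.607.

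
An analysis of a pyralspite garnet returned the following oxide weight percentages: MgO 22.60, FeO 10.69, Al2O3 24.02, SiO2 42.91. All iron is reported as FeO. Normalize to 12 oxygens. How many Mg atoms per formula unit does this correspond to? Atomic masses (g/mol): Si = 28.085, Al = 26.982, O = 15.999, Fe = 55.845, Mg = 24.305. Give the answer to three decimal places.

2.365 Mg apfu

MgO (M=40.304): mol = 0.56074; Mg = 0.56074, O = 0.56074.
FeO (M=71.844): mol = 0.14879; Fe = 0.14879, O = 0.14879.
Al2O3 (M=101.961): mol = 0.23558; Al = 0.47116, O = 0.70674.
SiO2 (M=60.083): mol = 0.71418; Si = 0.71418, O = 1.42836.
ΣO = 2.84463; factor = 12/ΣO = 4.21847.
Mg apfu = 0.56074 × 4.21847 = 2.365.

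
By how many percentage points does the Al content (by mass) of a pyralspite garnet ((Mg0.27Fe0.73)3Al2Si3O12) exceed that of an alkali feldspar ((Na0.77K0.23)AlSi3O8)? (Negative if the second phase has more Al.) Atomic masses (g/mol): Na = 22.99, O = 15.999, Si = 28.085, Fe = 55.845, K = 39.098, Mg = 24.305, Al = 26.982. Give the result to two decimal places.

1.28 percentage points

Al in (Mg0.27Fe0.73)3Al2Si3O12: molar mass 472.195 g/mol; 2×26.982 = 53.964 g → 11.43 wt%.
Al in (Na0.77K0.23)AlSi3O8: molar mass 265.924 g/mol; 1×26.982 = 26.982 g → 10.15 wt%.
Difference = 11.43 − 10.15 = 1.28 percentage points.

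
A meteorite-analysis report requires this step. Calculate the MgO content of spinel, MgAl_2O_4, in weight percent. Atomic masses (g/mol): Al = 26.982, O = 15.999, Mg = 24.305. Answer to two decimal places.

28.33 wt%

Formula mass = 142.265 g/mol.
1 Mg → 1.0000 mol MgO per formula unit; M(MgO) = 40.304, so MgO mass = 40.304 g.
40.304/142.265 × 100 = 28.33 wt%.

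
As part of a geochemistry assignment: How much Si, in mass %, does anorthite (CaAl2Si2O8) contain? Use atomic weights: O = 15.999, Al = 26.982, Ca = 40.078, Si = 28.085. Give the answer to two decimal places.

M(CaAl2Si2O8) = 278.204 g/mol.
Si contributes 2 × 28.085 = 56.170 g per mole.
56.170/278.204 = 0.2019 → 20.19%.

20.19 mass %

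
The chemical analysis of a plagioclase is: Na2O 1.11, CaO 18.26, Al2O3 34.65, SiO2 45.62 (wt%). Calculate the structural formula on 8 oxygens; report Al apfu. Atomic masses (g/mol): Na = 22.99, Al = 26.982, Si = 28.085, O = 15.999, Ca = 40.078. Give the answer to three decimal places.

1.11 wt% Na2O ÷ 61.979 g/mol = 0.01791 mol, giving 0.03582 Na and 0.01791 O.
18.26 wt% CaO ÷ 56.077 g/mol = 0.32562 mol, giving 0.32562 Ca and 0.32562 O.
34.65 wt% Al2O3 ÷ 101.961 g/mol = 0.33984 mol, giving 0.67968 Al and 1.01952 O.
45.62 wt% SiO2 ÷ 60.083 g/mol = 0.75928 mol, giving 0.75928 Si and 1.51856 O.
Oxygen sums to 2.88161; scaling by 8/2.88161 = 2.77623 puts the formula on 8 O.
Al: 0.67968 × 2.77623 = 1.887 atoms per formula unit.

1.887 Al apfu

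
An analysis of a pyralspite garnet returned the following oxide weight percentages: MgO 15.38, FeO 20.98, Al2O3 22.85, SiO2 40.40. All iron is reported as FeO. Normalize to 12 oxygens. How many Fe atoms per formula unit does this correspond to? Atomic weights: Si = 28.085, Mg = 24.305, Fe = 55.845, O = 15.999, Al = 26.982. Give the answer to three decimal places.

15.38 wt% MgO ÷ 40.304 g/mol = 0.38160 mol, giving 0.38160 Mg and 0.38160 O.
20.98 wt% FeO ÷ 71.844 g/mol = 0.29202 mol, giving 0.29202 Fe and 0.29202 O.
22.85 wt% Al2O3 ÷ 101.961 g/mol = 0.22411 mol, giving 0.44822 Al and 0.67233 O.
40.40 wt% SiO2 ÷ 60.083 g/mol = 0.67240 mol, giving 0.67240 Si and 1.34480 O.
Oxygen sums to 2.69075; scaling by 12/2.69075 = 4.45972 puts the formula on 12 O.
Fe: 0.29202 × 4.45972 = 1.302 atoms per formula unit.

1.302 Fe apfu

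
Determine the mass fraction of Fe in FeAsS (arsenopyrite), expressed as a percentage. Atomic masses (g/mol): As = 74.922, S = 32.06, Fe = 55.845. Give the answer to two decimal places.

M(FeAsS) = 162.827 g/mol.
Fe contributes 1 × 55.845 = 55.845 g per mole.
55.845/162.827 = 0.3430 → 34.30%.

34.30 wt%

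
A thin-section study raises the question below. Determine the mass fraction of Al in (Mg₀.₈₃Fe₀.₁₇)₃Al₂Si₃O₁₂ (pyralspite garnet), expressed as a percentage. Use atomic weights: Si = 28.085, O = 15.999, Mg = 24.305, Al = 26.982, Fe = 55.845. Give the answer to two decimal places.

12.87 mass %

Molar mass of (Mg₀.₈₃Fe₀.₁₇)₃Al₂Si₃O₁₂: 2.49×24.305 + 0.51×55.845 + 2×26.982 + 3×28.085 + 12×15.999 = 419.207 g/mol.
Mass of Al per formula unit: 2 × 26.982 = 53.964 g.
Weight fraction Al = 53.964 / 419.207 = 0.1287.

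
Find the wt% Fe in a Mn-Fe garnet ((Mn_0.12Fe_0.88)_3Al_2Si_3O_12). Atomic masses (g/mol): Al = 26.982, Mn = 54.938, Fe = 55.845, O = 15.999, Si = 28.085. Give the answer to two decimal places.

Molar mass of (Mn_0.12Fe_0.88)_3Al_2Si_3O_12: 0.36·54.938 + 2.64·55.845 + 2·26.982 + 3·28.085 + 12·15.999 = 497.415 g/mol.
Mass of Fe per formula unit: 2.64 × 55.845 = 147.431 g.
Weight fraction Fe = 147.431 / 497.415 = 0.2964.

29.64 wt%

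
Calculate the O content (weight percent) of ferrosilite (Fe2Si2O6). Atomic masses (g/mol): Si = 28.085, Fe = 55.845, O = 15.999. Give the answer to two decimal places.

36.38 weight percent

Formula mass = 2·55.845 + 2·28.085 + 6·15.999 = 263.854 g/mol, of which 95.994 g is O.
So O makes up 95.994/263.854 = 0.3638 of the mass, i.e. 36.38%.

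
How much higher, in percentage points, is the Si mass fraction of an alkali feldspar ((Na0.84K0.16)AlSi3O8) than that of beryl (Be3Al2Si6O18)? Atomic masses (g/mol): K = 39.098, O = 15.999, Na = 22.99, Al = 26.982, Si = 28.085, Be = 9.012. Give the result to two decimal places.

0.47 percentage points

M((Na0.84K0.16)AlSi3O8) = 264.796 g/mol, so wt% Si = 84.255/264.796 × 100 = 31.82%.
M(Be3Al2Si6O18) = 537.492 g/mol, so wt% Si = 168.510/537.492 × 100 = 31.35%.
31.82 − 31.35 = 0.47 pp.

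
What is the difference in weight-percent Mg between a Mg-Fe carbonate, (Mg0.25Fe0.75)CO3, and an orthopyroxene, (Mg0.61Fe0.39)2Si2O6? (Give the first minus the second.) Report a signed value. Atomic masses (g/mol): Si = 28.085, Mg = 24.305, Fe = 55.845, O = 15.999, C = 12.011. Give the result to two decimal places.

-7.53 percentage points

First mineral: 6.076 g Mg in 107.968 g formula = 5.63 wt% Mg.
Second mineral: 29.652 g Mg in 225.375 g formula = 13.16 wt% Mg.
5.63% − 13.16% gives a difference of -7.53 percentage points.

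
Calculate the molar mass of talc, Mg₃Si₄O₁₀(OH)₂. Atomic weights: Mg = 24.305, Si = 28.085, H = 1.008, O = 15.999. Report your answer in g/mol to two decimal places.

379.26 g/mol

Mg: 3 × 24.305 = 72.9150
Si: 4 × 28.085 = 112.3400
O: 12 × 15.999 = 191.9880
H: 2 × 1.008 = 2.0160
Summing the contributions gives the formula mass.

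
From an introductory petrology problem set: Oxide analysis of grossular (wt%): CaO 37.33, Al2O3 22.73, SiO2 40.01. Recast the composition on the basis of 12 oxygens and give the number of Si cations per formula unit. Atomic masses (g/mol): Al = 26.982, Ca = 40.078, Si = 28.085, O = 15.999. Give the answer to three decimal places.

CaO: 37.33/56.077 = 0.66569 mol → 0.66569 mol Ca, 0.66569 mol O.
Al2O3: 22.73/101.961 = 0.22293 mol → 0.44586 mol Al, 0.66879 mol O.
SiO2: 40.01/60.083 = 0.66591 mol → 0.66591 mol Si, 1.33182 mol O.
Total oxygen = 2.66630 mol. Normalization factor = 12/2.66630 = 4.50062.
Si per 12 O = 0.66591 × 4.50062 = 2.997.

2.997 Si apfu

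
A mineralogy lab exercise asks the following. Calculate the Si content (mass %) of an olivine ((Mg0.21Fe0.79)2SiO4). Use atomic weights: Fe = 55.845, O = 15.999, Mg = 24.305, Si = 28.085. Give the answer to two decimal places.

14.74 mass %

M((Mg0.21Fe0.79)2SiO4) = 190.524 g/mol.
Si contributes 1 × 28.085 = 28.085 g per mole.
28.085/190.524 = 0.1474 → 14.74%.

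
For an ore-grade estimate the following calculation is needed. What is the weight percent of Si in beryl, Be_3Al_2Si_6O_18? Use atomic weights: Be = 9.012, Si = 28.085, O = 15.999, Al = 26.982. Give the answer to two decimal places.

31.35 mass %

Molar mass of Be_3Al_2Si_6O_18: 3·9.012 + 2·26.982 + 6·28.085 + 18·15.999 = 537.492 g/mol.
Mass of Si per formula unit: 6 × 28.085 = 168.510 g.
Weight fraction Si = 168.510 / 537.492 = 0.3135.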